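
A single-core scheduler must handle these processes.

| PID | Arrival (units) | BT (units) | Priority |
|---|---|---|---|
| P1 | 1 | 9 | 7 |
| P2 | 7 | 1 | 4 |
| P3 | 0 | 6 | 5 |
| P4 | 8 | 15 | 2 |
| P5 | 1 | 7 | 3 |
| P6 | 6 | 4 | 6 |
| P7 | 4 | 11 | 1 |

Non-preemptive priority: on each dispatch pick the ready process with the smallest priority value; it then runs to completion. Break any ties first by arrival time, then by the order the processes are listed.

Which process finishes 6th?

Schedule: | P3 0-6 | P7 6-17 | P4 17-32 | P5 32-39 | P2 39-40 | P6 40-44 | P1 44-53 |
Completion: P1=53  P2=40  P3=6  P4=32  P5=39  P6=44  P7=17
Finish order: P3 → P7 → P4 → P5 → P2 → P6 → P1

P6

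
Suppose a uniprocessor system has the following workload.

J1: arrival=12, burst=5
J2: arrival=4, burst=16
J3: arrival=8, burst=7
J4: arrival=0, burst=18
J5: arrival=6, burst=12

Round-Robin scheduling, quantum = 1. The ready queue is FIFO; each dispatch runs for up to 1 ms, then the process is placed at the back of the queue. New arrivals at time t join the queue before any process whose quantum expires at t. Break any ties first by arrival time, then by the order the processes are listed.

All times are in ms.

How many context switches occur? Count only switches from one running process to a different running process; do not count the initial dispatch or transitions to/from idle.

Timeline: | J4 0-4 | J2 4-5 | J4 5-6 | J2 6-7 | J5 7-8 | J4 8-9 | J2 9-10 | J3 10-11 | J5 11-12 | J4 12-13 | J2 13-14 | J3 14-15 | J1 15-16 | J5 16-17 | J4 17-18 | J2 18-19 | J3 19-20 | J1 20-21 | J5 21-22 | J4 22-23 | J2 23-24 | J3 24-25 | J1 25-26 | J5 26-27 | J4 27-28 | J2 28-29 | J3 29-30 | J1 30-31 | J5 31-32 | J4 32-33 | J2 33-34 | J3 34-35 | J1 35-36 | J5 36-37 | J4 37-38 | J2 38-39 | J3 39-40 | J5 40-41 | J4 41-42 | J2 42-43 | J5 43-44 | J4 44-45 | J2 45-46 | J5 46-47 | J4 47-48 | J2 48-49 | J5 49-50 | J4 50-51 | J2 51-52 | J5 52-53 | J4 53-54 | J2 54-55 | J4 55-56 | J2 56-58 |
Completion: J1=36  J2=58  J3=40  J4=56  J5=53

53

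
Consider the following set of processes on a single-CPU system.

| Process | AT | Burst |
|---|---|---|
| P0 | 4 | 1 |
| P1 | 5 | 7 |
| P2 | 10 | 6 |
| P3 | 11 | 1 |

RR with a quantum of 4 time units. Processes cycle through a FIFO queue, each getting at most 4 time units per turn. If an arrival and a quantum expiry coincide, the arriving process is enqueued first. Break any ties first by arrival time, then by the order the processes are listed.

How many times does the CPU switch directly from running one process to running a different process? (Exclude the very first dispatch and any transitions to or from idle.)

Schedule: | idle 0-4 | P0 4-5 | P1 5-12 | P2 12-16 | P3 16-17 | P2 17-19 |
Completion: P0=5  P1=12  P2=19  P3=17

4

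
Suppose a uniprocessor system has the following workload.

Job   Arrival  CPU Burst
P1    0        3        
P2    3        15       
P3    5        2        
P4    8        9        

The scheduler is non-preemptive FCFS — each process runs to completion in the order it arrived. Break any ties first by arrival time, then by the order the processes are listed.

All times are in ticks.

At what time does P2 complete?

Gantt: | P1 0-3 | P2 3-18 | P3 18-20 | P4 20-29 |
Completion: P1=3  P2=18  P3=20  P4=29
Turnaround (C−A): P1=3  P2=15  P3=15  P4=21

18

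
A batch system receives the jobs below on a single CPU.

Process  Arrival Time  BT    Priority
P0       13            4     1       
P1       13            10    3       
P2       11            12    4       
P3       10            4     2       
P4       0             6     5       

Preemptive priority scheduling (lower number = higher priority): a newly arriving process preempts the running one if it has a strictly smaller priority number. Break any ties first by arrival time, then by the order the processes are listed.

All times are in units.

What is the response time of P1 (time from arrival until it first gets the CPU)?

Timeline: | P4 0-6 | idle 6-10 | P3 10-13 | P0 13-17 | P3 17-18 | P1 18-28 | P2 28-40 |
Completion: P0=17  P1=28  P2=40  P3=18  P4=6
Response(P1) = first start − arrival = 18 − 13 = 5

5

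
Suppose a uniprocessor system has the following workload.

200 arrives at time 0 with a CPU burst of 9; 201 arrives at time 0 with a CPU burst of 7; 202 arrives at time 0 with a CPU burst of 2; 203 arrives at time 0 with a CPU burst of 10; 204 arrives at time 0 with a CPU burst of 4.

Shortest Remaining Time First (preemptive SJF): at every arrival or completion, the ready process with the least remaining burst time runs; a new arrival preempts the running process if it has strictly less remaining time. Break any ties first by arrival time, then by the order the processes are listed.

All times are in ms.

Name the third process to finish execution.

201

Timeline: | 202 0-2 | 204 2-6 | 201 6-13 | 200 13-22 | 203 22-32 |
Completion: 200=22  201=13  202=2  203=32  204=6
Turnaround (C−A): 200=22  201=13  202=2  203=32  204=6
Finish order: 202 → 204 → 201 → 200 → 203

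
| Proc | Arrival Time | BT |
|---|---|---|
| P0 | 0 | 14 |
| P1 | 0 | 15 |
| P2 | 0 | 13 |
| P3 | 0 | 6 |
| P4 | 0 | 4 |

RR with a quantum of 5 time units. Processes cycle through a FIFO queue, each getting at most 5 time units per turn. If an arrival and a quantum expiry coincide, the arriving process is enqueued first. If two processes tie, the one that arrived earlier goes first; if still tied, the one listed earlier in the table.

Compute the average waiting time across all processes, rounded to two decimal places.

31.40

Timeline: | P0 0-5 | P1 5-10 | P2 10-15 | P3 15-20 | P4 20-24 | P0 24-29 | P1 29-34 | P2 34-39 | P3 39-40 | P0 40-44 | P1 44-49 | P2 49-52 |
Completion: P0=44  P1=49  P2=52  P3=40  P4=24
Turnaround (C−A): P0=44  P1=49  P2=52  P3=40  P4=24
Waiting times: P0=30, P1=34, P2=39, P3=34, P4=20
Average waiting = (30+34+39+34+20) / 5 = 157/5 = 31.40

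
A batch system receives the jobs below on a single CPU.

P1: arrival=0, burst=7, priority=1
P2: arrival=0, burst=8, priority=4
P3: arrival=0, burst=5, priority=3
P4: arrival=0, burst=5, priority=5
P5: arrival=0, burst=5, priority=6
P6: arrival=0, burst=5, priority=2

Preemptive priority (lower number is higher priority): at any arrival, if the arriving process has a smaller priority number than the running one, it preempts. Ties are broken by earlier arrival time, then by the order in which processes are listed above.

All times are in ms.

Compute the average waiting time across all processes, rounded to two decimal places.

15.17

Schedule: | P1 0-7 | P6 7-12 | P3 12-17 | P2 17-25 | P4 25-30 | P5 30-35 |
Completion: P1=7  P2=25  P3=17  P4=30  P5=35  P6=12
Turnaround (C−A): P1=7  P2=25  P3=17  P4=30  P5=35  P6=12
Waiting times: P1=0, P2=17, P3=12, P4=25, P5=30, P6=7
Average waiting = (0+17+12+25+30+7) / 6 = 91/6 = 15.17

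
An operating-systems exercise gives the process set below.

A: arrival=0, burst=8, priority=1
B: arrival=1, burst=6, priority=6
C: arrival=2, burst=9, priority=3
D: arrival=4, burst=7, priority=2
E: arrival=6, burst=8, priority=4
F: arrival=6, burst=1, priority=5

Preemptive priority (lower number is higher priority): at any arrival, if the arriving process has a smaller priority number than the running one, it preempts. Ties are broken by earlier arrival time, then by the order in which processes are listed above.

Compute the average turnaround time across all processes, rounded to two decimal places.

22.00

Schedule: | A 0-8 | D 8-15 | C 15-24 | E 24-32 | F 32-33 | B 33-39 |
Completion: A=8  B=39  C=24  D=15  E=32  F=33
Turnaround (C−A): A=8  B=38  C=22  D=11  E=26  F=27
Turnaround times: A=8, B=38, C=22, D=11, E=26, F=27
Average turnaround = (8+38+22+11+26+27) / 6 = 132/6 = 22.00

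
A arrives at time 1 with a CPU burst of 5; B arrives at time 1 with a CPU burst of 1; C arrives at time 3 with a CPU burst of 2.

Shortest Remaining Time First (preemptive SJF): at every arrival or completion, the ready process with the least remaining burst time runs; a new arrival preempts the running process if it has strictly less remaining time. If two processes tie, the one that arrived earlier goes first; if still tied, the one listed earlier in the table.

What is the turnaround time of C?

Schedule: | idle 0-1 | B 1-2 | A 2-3 | C 3-5 | A 5-9 |
Completion: A=9  B=2  C=5
Turnaround(C) = completion − arrival = 5 − 3 = 2

2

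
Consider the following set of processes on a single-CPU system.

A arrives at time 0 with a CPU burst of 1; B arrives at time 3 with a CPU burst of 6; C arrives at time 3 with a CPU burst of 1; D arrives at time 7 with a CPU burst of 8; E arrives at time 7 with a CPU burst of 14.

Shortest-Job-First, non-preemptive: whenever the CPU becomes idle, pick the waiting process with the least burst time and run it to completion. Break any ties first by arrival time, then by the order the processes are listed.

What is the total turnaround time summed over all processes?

45

Schedule: | A 0-1 | idle 1-3 | C 3-4 | B 4-10 | D 10-18 | E 18-32 |
Completion: A=1  B=10  C=4  D=18  E=32
Turnaround = completion − arrival: A=1, B=7, C=1, D=11, E=25
Total turnaround = 1 + 7 + 1 + 11 + 25 = 45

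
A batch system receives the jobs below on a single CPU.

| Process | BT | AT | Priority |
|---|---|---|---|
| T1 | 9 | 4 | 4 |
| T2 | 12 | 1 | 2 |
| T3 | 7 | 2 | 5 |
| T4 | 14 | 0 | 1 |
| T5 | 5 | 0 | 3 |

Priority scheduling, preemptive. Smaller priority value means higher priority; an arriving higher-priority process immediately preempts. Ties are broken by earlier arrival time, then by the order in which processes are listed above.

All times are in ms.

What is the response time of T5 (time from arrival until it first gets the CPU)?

Schedule: | T4 0-14 | T2 14-26 | T5 26-31 | T1 31-40 | T3 40-47 |
Completion: T1=40  T2=26  T3=47  T4=14  T5=31
Turnaround (C−A): T1=36  T2=25  T3=45  T4=14  T5=31
Response(T5) = first start − arrival = 26 − 0 = 26

26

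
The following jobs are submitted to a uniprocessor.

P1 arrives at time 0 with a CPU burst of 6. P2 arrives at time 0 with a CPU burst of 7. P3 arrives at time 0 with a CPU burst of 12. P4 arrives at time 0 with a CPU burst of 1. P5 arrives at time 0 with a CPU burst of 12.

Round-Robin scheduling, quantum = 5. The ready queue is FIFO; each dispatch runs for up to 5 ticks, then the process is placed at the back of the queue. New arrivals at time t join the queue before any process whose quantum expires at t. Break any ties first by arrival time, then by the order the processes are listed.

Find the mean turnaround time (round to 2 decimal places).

Timeline: | P1 0-5 | P2 5-10 | P3 10-15 | P4 15-16 | P5 16-21 | P1 21-22 | P2 22-24 | P3 24-29 | P5 29-34 | P3 34-36 | P5 36-38 |
Completion: P1=22  P2=24  P3=36  P4=16  P5=38
Turnaround times: P1=22, P2=24, P3=36, P4=16, P5=38
Average turnaround = (22+24+36+16+38) / 5 = 136/5 = 27.20

27.20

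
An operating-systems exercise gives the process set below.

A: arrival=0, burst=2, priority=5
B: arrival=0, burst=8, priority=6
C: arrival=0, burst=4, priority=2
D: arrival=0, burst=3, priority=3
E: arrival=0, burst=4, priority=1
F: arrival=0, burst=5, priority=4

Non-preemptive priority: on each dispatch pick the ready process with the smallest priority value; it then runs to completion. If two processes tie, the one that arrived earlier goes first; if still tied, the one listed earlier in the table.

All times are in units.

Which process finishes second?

Schedule: | E 0-4 | C 4-8 | D 8-11 | F 11-16 | A 16-18 | B 18-26 |
Completion: A=18  B=26  C=8  D=11  E=4  F=16
Turnaround (C−A): A=18  B=26  C=8  D=11  E=4  F=16
Finish order: E → C → D → F → A → B

C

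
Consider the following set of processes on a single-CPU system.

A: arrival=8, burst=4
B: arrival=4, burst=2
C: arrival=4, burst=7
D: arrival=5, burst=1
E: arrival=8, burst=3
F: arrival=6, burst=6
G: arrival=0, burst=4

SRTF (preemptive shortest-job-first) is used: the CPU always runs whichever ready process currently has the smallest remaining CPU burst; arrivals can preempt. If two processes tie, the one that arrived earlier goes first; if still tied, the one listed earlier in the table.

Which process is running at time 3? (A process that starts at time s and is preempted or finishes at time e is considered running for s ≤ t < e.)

Schedule: | G 0-4 | B 4-6 | D 6-7 | F 7-8 | E 8-11 | A 11-15 | F 15-20 | C 20-27 |
Completion: A=15  B=6  C=27  D=7  E=11  F=20  G=4

G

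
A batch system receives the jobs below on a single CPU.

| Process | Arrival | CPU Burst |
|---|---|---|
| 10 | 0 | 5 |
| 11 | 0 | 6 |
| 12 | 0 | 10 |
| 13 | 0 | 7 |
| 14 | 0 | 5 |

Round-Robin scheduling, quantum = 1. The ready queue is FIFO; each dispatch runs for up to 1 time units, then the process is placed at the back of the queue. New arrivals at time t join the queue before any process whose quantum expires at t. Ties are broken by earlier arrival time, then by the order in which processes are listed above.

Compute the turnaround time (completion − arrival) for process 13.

Gantt: | 10 0-1 | 11 1-2 | 12 2-3 | 13 3-4 | 14 4-5 | 10 5-6 | 11 6-7 | 12 7-8 | 13 8-9 | 14 9-10 | 10 10-11 | 11 11-12 | 12 12-13 | 13 13-14 | 14 14-15 | 10 15-16 | 11 16-17 | 12 17-18 | 13 18-19 | 14 19-20 | 10 20-21 | 11 21-22 | 12 22-23 | 13 23-24 | 14 24-25 | 11 25-26 | 12 26-27 | 13 27-28 | 12 28-29 | 13 29-30 | 12 30-33 |
Completion: 10=21  11=26  12=33  13=30  14=25
Turnaround (C−A): 10=21  11=26  12=33  13=30  14=25
Turnaround(13) = completion − arrival = 30 − 0 = 30

30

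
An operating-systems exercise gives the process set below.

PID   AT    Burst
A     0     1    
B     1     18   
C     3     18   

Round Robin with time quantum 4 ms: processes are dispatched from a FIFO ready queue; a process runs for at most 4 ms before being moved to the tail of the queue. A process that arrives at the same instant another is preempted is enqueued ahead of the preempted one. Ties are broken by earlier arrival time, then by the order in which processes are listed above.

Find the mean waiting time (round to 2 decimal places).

10.67

Schedule: | A 0-1 | B 1-5 | C 5-9 | B 9-13 | C 13-17 | B 17-21 | C 21-25 | B 25-29 | C 29-33 | B 33-35 | C 35-37 |
Completion: A=1  B=35  C=37
Turnaround (C−A): A=1  B=34  C=34
Waiting times: A=0, B=16, C=16
Average waiting = (0+16+16) / 3 = 32/3 = 10.67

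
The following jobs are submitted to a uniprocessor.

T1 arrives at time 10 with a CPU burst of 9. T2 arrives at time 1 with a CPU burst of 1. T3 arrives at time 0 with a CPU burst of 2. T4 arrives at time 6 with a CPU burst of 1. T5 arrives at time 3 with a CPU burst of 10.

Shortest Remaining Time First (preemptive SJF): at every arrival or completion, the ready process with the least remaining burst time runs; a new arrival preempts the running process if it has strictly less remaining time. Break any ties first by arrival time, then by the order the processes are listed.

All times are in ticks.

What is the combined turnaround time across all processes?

29

Gantt: | T3 0-2 | T2 2-3 | T5 3-6 | T4 6-7 | T5 7-14 | T1 14-23 |
Completion: T1=23  T2=3  T3=2  T4=7  T5=14
Turnaround (C−A): T1=13  T2=2  T3=2  T4=1  T5=11
Turnaround = completion − arrival: T1=13, T2=2, T3=2, T4=1, T5=11
Total turnaround = 13 + 2 + 2 + 1 + 11 = 29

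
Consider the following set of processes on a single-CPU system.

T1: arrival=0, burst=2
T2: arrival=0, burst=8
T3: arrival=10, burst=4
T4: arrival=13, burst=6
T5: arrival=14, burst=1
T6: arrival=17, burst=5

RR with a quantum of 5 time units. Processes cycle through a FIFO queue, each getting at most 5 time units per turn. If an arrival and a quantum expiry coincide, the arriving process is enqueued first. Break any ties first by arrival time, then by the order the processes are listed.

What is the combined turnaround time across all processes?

43

Timeline: | T1 0-2 | T2 2-10 | T3 10-14 | T4 14-19 | T5 19-20 | T6 20-25 | T4 25-26 |
Completion: T1=2  T2=10  T3=14  T4=26  T5=20  T6=25
Turnaround (C−A): T1=2  T2=10  T3=4  T4=13  T5=6  T6=8
Turnaround = completion − arrival: T1=2, T2=10, T3=4, T4=13, T5=6, T6=8
Total turnaround = 2 + 10 + 4 + 13 + 6 + 8 = 43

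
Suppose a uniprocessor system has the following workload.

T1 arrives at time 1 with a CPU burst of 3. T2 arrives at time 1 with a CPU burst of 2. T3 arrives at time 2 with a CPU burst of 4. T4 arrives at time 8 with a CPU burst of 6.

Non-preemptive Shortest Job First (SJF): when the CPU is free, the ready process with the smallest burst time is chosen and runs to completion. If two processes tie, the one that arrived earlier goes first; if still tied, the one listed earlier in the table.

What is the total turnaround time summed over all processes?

Timeline: | idle 0-1 | T2 1-3 | T1 3-6 | T3 6-10 | T4 10-16 |
Completion: T1=6  T2=3  T3=10  T4=16
Turnaround (C−A): T1=5  T2=2  T3=8  T4=8
Turnaround = completion − arrival: T1=5, T2=2, T3=8, T4=8
Total turnaround = 5 + 2 + 8 + 8 = 23

23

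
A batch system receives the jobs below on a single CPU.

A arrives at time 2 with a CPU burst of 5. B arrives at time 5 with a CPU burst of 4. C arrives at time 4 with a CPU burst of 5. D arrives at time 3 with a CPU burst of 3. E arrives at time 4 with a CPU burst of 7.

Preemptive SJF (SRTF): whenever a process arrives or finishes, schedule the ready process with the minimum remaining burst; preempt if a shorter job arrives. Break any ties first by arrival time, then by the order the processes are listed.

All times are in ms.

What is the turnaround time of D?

Schedule: | idle 0-2 | A 2-3 | D 3-6 | A 6-10 | B 10-14 | C 14-19 | E 19-26 |
Completion: A=10  B=14  C=19  D=6  E=26
Turnaround (C−A): A=8  B=9  C=15  D=3  E=22
Turnaround(D) = completion − arrival = 6 − 3 = 3

3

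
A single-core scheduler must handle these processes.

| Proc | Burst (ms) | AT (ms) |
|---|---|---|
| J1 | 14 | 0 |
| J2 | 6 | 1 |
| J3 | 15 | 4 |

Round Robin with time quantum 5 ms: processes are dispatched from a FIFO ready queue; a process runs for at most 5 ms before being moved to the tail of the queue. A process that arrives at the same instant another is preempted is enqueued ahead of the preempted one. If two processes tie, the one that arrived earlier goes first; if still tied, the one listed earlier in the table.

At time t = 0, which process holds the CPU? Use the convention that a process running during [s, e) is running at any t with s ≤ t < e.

Timeline: | J1 0-5 | J2 5-10 | J3 10-15 | J1 15-20 | J2 20-21 | J3 21-26 | J1 26-30 | J3 30-35 |
Completion: J1=30  J2=21  J3=35
Turnaround (C−A): J1=30  J2=20  J3=31

J1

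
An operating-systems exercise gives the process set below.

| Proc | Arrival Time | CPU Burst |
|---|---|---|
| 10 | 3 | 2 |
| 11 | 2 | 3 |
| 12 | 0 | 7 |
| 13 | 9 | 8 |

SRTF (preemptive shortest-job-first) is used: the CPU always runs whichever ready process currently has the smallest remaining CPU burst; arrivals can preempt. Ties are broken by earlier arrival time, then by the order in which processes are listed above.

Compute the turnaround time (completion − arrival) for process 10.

Gantt: | 12 0-2 | 11 2-5 | 10 5-7 | 12 7-12 | 13 12-20 |
Completion: 10=7  11=5  12=12  13=20
Turnaround(10) = completion − arrival = 7 − 3 = 4

4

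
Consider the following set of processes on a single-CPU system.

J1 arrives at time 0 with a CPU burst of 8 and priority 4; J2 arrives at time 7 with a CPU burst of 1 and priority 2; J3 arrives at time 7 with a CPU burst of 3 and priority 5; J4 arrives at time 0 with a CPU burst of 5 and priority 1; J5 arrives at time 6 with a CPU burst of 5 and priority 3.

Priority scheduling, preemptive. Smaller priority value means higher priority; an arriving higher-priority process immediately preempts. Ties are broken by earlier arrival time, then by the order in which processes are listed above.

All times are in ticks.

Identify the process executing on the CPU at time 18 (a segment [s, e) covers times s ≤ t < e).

Schedule: | J4 0-5 | J1 5-6 | J5 6-7 | J2 7-8 | J5 8-12 | J1 12-19 | J3 19-22 |
Completion: J1=19  J2=8  J3=22  J4=5  J5=12
Turnaround (C−A): J1=19  J2=1  J3=15  J4=5  J5=6

J1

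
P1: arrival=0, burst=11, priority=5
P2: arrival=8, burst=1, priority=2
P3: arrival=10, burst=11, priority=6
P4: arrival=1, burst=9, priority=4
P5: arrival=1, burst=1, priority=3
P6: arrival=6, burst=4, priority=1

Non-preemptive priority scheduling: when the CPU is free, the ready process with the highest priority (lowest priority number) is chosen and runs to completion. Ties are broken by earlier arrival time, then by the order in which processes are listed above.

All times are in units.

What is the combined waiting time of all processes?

Gantt: | P1 0-11 | P6 11-15 | P2 15-16 | P5 16-17 | P4 17-26 | P3 26-37 |
Completion: P1=11  P2=16  P3=37  P4=26  P5=17  P6=15
Waiting = turnaround − burst: P1=0, P2=7, P3=16, P4=16, P5=15, P6=5
Total waiting = 0 + 7 + 16 + 16 + 15 + 5 = 59

59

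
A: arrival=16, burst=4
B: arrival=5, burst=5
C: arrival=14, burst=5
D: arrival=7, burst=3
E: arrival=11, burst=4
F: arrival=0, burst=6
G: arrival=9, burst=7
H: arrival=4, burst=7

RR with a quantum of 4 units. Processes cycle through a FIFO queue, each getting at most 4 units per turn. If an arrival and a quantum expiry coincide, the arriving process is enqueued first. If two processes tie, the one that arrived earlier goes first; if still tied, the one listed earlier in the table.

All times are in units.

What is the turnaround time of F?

10

Schedule: | F 0-4 | H 4-8 | F 8-10 | B 10-14 | D 14-17 | H 17-20 | G 20-24 | E 24-28 | C 28-32 | B 32-33 | A 33-37 | G 37-40 | C 40-41 |
Completion: A=37  B=33  C=41  D=17  E=28  F=10  G=40  H=20
Turnaround(F) = completion − arrival = 10 − 0 = 10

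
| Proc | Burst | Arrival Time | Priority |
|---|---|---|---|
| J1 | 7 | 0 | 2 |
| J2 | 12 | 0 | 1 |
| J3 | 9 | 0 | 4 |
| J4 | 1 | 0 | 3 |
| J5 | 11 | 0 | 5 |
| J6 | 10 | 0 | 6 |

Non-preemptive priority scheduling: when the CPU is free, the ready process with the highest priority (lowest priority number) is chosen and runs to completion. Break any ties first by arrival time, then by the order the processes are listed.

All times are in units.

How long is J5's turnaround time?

40

Gantt: | J2 0-12 | J1 12-19 | J4 19-20 | J3 20-29 | J5 29-40 | J6 40-50 |
Completion: J1=19  J2=12  J3=29  J4=20  J5=40  J6=50
Turnaround(J5) = completion − arrival = 40 − 0 = 40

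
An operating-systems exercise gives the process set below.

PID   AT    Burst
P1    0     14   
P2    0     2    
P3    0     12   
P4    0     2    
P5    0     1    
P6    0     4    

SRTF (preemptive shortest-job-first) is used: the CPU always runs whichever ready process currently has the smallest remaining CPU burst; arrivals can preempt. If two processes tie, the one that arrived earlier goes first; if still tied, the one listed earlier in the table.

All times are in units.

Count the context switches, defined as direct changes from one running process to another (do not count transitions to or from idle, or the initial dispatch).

5

Schedule: | P5 0-1 | P2 1-3 | P4 3-5 | P6 5-9 | P3 9-21 | P1 21-35 |
Completion: P1=35  P2=3  P3=21  P4=5  P5=1  P6=9
Turnaround (C−A): P1=35  P2=3  P3=21  P4=5  P5=1  P6=9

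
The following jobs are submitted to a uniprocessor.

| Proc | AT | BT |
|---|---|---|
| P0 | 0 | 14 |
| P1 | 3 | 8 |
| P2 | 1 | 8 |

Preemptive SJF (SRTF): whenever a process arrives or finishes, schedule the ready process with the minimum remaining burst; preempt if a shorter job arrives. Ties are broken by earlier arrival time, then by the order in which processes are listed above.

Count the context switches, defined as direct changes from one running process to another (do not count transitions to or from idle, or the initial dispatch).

3

Gantt: | P0 0-1 | P2 1-9 | P1 9-17 | P0 17-30 |
Completion: P0=30  P1=17  P2=9
Turnaround (C−A): P0=30  P1=14  P2=8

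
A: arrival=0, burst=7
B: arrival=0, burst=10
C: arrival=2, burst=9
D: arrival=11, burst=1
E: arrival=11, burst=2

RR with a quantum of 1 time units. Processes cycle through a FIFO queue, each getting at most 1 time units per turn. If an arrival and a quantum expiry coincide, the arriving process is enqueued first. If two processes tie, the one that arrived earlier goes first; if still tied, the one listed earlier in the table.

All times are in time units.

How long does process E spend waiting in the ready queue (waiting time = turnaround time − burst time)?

6

Timeline: | A 0-1 | B 1-2 | A 2-3 | C 3-4 | B 4-5 | A 5-6 | C 6-7 | B 7-8 | A 8-9 | C 9-10 | B 10-11 | A 11-12 | C 12-13 | D 13-14 | E 14-15 | B 15-16 | A 16-17 | C 17-18 | E 18-19 | B 19-20 | A 20-21 | C 21-22 | B 22-23 | C 23-24 | B 24-25 | C 25-26 | B 26-27 | C 27-28 | B 28-29 |
Completion: A=21  B=29  C=28  D=14  E=19
Turnaround (C−A): A=21  B=29  C=26  D=3  E=8
Waiting(E) = turnaround − burst = 8 − 2 = 6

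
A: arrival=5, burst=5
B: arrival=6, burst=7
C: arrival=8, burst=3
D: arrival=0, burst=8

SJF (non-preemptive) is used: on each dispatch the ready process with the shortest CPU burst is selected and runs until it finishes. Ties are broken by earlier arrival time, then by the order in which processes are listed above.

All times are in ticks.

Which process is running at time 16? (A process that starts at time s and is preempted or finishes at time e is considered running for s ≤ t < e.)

B

Schedule: | D 0-8 | C 8-11 | A 11-16 | B 16-23 |
Completion: A=16  B=23  C=11  D=8
Turnaround (C−A): A=11  B=17  C=3  D=8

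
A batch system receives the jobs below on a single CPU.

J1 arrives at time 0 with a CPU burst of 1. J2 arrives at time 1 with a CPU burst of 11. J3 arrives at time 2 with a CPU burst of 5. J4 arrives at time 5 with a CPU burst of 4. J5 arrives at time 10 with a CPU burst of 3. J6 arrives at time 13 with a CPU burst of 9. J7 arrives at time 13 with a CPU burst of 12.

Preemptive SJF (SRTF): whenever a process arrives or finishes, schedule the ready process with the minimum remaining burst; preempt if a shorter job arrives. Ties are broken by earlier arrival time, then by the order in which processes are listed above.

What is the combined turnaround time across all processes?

Schedule: | J1 0-1 | J2 1-2 | J3 2-7 | J4 7-11 | J5 11-14 | J6 14-23 | J2 23-33 | J7 33-45 |
Completion: J1=1  J2=33  J3=7  J4=11  J5=14  J6=23  J7=45
Turnaround (C−A): J1=1  J2=32  J3=5  J4=6  J5=4  J6=10  J7=32
Turnaround = completion − arrival: J1=1, J2=32, J3=5, J4=6, J5=4, J6=10, J7=32
Total turnaround = 1 + 32 + 5 + 6 + 4 + 10 + 32 = 90

90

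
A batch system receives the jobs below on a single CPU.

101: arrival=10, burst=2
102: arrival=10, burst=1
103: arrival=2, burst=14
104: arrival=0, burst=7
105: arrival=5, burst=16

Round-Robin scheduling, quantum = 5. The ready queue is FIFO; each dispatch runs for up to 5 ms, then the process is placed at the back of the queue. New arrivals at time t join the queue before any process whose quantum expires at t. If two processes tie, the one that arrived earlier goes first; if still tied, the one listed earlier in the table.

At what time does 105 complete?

Timeline: | 104 0-5 | 103 5-10 | 105 10-15 | 104 15-17 | 101 17-19 | 102 19-20 | 103 20-25 | 105 25-30 | 103 30-34 | 105 34-40 |
Completion: 101=19  102=20  103=34  104=17  105=40
Turnaround (C−A): 101=9  102=10  103=32  104=17  105=35

40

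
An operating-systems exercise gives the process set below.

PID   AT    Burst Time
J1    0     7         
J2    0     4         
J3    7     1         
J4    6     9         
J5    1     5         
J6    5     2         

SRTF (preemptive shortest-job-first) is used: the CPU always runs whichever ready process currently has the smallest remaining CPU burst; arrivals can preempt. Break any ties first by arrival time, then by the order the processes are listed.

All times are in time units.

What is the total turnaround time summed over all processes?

Timeline: | J2 0-4 | J5 4-5 | J6 5-7 | J3 7-8 | J5 8-12 | J1 12-19 | J4 19-28 |
Completion: J1=19  J2=4  J3=8  J4=28  J5=12  J6=7
Turnaround (C−A): J1=19  J2=4  J3=1  J4=22  J5=11  J6=2
Turnaround = completion − arrival: J1=19, J2=4, J3=1, J4=22, J5=11, J6=2
Total turnaround = 19 + 4 + 1 + 22 + 11 + 2 = 59

59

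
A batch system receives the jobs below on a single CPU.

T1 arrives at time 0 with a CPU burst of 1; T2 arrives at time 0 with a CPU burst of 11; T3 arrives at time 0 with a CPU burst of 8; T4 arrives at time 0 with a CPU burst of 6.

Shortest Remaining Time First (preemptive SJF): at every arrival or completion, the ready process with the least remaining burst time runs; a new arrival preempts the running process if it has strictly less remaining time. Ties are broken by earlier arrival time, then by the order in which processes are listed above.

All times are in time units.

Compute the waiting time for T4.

Schedule: | T1 0-1 | T4 1-7 | T3 7-15 | T2 15-26 |
Completion: T1=1  T2=26  T3=15  T4=7
Turnaround (C−A): T1=1  T2=26  T3=15  T4=7
Waiting(T4) = turnaround − burst = 7 − 6 = 1

1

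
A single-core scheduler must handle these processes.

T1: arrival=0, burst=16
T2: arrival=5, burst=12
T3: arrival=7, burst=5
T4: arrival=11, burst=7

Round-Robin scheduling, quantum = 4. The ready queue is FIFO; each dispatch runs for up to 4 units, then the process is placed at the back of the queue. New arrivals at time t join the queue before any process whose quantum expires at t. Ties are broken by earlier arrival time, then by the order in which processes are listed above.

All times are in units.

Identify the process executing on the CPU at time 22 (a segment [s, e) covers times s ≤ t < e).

T4

Schedule: | T1 0-8 | T2 8-12 | T3 12-16 | T1 16-20 | T4 20-24 | T2 24-28 | T3 28-29 | T1 29-33 | T4 33-36 | T2 36-40 |
Completion: T1=33  T2=40  T3=29  T4=36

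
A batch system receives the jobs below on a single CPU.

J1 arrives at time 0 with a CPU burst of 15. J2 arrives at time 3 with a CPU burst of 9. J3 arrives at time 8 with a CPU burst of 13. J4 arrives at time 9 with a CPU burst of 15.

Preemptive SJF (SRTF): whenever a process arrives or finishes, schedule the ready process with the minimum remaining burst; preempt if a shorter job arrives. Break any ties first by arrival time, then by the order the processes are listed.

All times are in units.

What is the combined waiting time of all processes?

Timeline: | J1 0-3 | J2 3-12 | J1 12-24 | J3 24-37 | J4 37-52 |
Completion: J1=24  J2=12  J3=37  J4=52
Waiting = turnaround − burst: J1=9, J2=0, J3=16, J4=28
Total waiting = 9 + 0 + 16 + 28 = 53

53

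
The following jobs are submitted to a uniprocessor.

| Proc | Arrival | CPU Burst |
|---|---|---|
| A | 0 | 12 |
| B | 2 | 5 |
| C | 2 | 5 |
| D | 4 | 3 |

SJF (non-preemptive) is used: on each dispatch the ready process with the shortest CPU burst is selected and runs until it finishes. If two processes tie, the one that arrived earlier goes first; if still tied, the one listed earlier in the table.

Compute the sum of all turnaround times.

64

Schedule: | A 0-12 | D 12-15 | B 15-20 | C 20-25 |
Completion: A=12  B=20  C=25  D=15
Turnaround (C−A): A=12  B=18  C=23  D=11
Turnaround = completion − arrival: A=12, B=18, C=23, D=11
Total turnaround = 12 + 18 + 23 + 11 = 64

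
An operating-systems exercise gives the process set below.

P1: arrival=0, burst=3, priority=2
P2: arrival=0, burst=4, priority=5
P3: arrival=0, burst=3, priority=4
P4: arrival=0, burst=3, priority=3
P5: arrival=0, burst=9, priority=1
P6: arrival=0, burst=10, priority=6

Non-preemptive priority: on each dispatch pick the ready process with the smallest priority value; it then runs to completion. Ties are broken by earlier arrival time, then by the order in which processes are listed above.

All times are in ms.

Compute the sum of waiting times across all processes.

76

Timeline: | P5 0-9 | P1 9-12 | P4 12-15 | P3 15-18 | P2 18-22 | P6 22-32 |
Completion: P1=12  P2=22  P3=18  P4=15  P5=9  P6=32
Turnaround (C−A): P1=12  P2=22  P3=18  P4=15  P5=9  P6=32
Waiting = turnaround − burst: P1=9, P2=18, P3=15, P4=12, P5=0, P6=22
Total waiting = 9 + 18 + 15 + 12 + 0 + 22 = 76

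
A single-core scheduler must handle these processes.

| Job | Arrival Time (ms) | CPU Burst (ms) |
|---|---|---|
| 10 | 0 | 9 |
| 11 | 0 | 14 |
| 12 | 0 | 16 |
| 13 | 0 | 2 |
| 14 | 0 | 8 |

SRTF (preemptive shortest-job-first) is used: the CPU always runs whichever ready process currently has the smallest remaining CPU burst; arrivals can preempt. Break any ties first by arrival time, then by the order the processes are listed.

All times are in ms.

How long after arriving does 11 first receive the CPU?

Schedule: | 13 0-2 | 14 2-10 | 10 10-19 | 11 19-33 | 12 33-49 |
Completion: 10=19  11=33  12=49  13=2  14=10
Turnaround (C−A): 10=19  11=33  12=49  13=2  14=10
Response(11) = first start − arrival = 19 − 0 = 19

19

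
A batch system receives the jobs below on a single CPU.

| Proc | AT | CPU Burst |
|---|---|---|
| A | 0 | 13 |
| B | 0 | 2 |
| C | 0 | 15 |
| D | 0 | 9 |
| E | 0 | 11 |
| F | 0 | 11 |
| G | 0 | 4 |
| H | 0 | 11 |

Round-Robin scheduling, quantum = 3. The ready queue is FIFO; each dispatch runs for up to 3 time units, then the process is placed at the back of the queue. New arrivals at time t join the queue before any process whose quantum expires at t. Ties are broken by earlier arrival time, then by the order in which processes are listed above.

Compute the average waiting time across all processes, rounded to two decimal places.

47.25

Schedule: | A 0-3 | B 3-5 | C 5-8 | D 8-11 | E 11-14 | F 14-17 | G 17-20 | H 20-23 | A 23-26 | C 26-29 | D 29-32 | E 32-35 | F 35-38 | G 38-39 | H 39-42 | A 42-45 | C 45-48 | D 48-51 | E 51-54 | F 54-57 | H 57-60 | A 60-63 | C 63-66 | E 66-68 | F 68-70 | H 70-72 | A 72-73 | C 73-76 |
Completion: A=73  B=5  C=76  D=51  E=68  F=70  G=39  H=72
Turnaround (C−A): A=73  B=5  C=76  D=51  E=68  F=70  G=39  H=72
Waiting times: A=60, B=3, C=61, D=42, E=57, F=59, G=35, H=61
Average waiting = (60+3+61+42+57+59+35+61) / 8 = 378/8 = 47.25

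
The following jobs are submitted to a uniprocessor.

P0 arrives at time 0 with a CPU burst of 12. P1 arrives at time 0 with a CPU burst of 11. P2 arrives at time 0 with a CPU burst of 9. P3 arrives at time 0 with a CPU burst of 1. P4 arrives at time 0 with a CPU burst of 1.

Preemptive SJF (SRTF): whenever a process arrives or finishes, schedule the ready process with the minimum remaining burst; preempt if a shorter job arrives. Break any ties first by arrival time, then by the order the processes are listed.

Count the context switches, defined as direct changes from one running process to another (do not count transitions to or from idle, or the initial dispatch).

4

Gantt: | P3 0-1 | P4 1-2 | P2 2-11 | P1 11-22 | P0 22-34 |
Completion: P0=34  P1=22  P2=11  P3=1  P4=2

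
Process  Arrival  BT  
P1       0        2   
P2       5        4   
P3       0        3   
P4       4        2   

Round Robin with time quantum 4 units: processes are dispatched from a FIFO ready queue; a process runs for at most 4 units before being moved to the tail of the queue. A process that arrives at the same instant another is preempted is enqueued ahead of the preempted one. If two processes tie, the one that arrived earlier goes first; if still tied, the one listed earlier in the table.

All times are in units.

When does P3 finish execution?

5

Schedule: | P1 0-2 | P3 2-5 | P4 5-7 | P2 7-11 |
Completion: P1=2  P2=11  P3=5  P4=7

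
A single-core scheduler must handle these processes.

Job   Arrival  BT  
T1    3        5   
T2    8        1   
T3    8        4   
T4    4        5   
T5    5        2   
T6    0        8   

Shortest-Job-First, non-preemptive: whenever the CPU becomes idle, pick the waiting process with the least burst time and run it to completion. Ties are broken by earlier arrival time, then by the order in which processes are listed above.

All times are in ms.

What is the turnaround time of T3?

7

Timeline: | T6 0-8 | T2 8-9 | T5 9-11 | T3 11-15 | T1 15-20 | T4 20-25 |
Completion: T1=20  T2=9  T3=15  T4=25  T5=11  T6=8
Turnaround (C−A): T1=17  T2=1  T3=7  T4=21  T5=6  T6=8
Turnaround(T3) = completion − arrival = 15 − 8 = 7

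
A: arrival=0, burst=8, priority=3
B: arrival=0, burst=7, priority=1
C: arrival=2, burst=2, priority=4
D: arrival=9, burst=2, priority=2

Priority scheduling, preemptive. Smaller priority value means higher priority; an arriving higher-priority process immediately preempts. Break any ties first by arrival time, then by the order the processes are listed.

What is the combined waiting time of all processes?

Gantt: | B 0-7 | A 7-9 | D 9-11 | A 11-17 | C 17-19 |
Completion: A=17  B=7  C=19  D=11
Waiting = turnaround − burst: A=9, B=0, C=15, D=0
Total waiting = 9 + 0 + 15 + 0 = 24

24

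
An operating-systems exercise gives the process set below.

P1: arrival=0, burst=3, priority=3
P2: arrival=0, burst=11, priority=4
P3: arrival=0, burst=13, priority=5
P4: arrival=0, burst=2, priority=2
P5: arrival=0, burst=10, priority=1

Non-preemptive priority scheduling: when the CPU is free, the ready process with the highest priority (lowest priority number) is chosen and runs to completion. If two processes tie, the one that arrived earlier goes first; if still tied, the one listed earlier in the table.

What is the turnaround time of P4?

Timeline: | P5 0-10 | P4 10-12 | P1 12-15 | P2 15-26 | P3 26-39 |
Completion: P1=15  P2=26  P3=39  P4=12  P5=10
Turnaround (C−A): P1=15  P2=26  P3=39  P4=12  P5=10
Turnaround(P4) = completion − arrival = 12 − 0 = 12

12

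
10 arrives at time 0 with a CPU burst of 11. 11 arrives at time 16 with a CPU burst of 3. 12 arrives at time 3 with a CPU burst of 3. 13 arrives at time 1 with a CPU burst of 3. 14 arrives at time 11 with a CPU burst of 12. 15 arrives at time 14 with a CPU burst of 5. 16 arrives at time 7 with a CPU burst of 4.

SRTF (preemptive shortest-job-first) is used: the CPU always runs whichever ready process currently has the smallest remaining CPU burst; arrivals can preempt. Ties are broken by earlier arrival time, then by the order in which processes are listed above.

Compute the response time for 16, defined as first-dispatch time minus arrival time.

Schedule: | 10 0-1 | 13 1-4 | 12 4-7 | 16 7-11 | 10 11-14 | 15 14-19 | 11 19-22 | 10 22-29 | 14 29-41 |
Completion: 10=29  11=22  12=7  13=4  14=41  15=19  16=11
Turnaround (C−A): 10=29  11=6  12=4  13=3  14=30  15=5  16=4
Response(16) = first start − arrival = 7 − 7 = 0

0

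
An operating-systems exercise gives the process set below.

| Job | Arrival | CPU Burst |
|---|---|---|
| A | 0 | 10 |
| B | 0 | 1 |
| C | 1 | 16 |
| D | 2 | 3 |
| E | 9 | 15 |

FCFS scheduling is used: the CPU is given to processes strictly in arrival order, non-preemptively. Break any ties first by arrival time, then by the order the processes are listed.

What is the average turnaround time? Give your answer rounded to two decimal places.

Schedule: | A 0-10 | B 10-11 | C 11-27 | D 27-30 | E 30-45 |
Completion: A=10  B=11  C=27  D=30  E=45
Turnaround (C−A): A=10  B=11  C=26  D=28  E=36
Turnaround times: A=10, B=11, C=26, D=28, E=36
Average turnaround = (10+11+26+28+36) / 5 = 111/5 = 22.20

22.20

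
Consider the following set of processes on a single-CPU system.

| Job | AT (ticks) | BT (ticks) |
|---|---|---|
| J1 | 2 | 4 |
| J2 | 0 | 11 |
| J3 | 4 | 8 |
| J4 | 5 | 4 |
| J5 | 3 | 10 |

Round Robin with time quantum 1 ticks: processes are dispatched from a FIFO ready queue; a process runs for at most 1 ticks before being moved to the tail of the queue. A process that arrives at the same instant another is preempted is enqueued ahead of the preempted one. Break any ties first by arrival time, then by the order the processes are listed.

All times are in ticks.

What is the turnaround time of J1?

14

Schedule: | J2 0-2 | J1 2-3 | J2 3-4 | J5 4-5 | J1 5-6 | J3 6-7 | J2 7-8 | J4 8-9 | J5 9-10 | J1 10-11 | J3 11-12 | J2 12-13 | J4 13-14 | J5 14-15 | J1 15-16 | J3 16-17 | J2 17-18 | J4 18-19 | J5 19-20 | J3 20-21 | J2 21-22 | J4 22-23 | J5 23-24 | J3 24-25 | J2 25-26 | J5 26-27 | J3 27-28 | J2 28-29 | J5 29-30 | J3 30-31 | J2 31-32 | J5 32-33 | J3 33-34 | J2 34-35 | J5 35-37 |
Completion: J1=16  J2=35  J3=34  J4=23  J5=37
Turnaround (C−A): J1=14  J2=35  J3=30  J4=18  J5=34
Turnaround(J1) = completion − arrival = 16 − 2 = 14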